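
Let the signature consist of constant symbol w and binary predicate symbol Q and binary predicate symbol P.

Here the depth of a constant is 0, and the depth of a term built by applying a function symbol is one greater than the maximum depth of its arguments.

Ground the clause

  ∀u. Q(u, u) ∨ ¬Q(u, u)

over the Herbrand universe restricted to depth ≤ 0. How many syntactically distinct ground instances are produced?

Ground terms of depth ≤ 0:
  With no function symbols every ground term is a constant, so there is exactly 1 ground term at every depth bound.
  N_0 = 1
So there is exactly 1 ground term available for substitution.
The clause has 1 distinct variable (u), which appears in the body. In the free term algebra distinct substitutions yield syntactically distinct ground instances.
Number of ground instances = 1.

1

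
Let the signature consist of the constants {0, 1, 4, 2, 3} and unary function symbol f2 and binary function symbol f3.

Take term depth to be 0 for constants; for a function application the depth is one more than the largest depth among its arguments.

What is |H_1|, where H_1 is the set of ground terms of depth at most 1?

Let N_k count ground terms of depth at most k. Each non-constant term of depth ≤ k is some function symbol applied to depth-≤(k−1) arguments, giving N_k = 5 + N_{k-1} + N_{k-1}^2.
N_0 = 5
N_1 = 5 + 5 + 5^2 = 35

35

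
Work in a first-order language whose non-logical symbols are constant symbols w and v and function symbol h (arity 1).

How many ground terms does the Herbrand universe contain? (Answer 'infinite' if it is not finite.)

The signature has at least one function symbol (h, arity 1) and at least one constant (w).
Iterating h gives infinitely many distinct ground terms: w, h(w), h(h(w)), ...
So the Herbrand universe is infinite.

infinite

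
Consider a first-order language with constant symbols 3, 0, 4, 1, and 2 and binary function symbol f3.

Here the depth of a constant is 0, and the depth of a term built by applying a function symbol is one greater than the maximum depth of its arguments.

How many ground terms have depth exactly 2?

875

Count level by level. With function symbols f3/2, the terms of depth ≤ k are the 5 constants together with each function applied to depth-≤(k−1) tuples, so N_k = 5 + N_{k-1}^2.
N_0 = 5
N_1 = 5 + 5^2 = 30
N_2 = 5 + 30^2 = 905
Terms of depth exactly 2: N_2 − N_1 = 905 − 30 = 875.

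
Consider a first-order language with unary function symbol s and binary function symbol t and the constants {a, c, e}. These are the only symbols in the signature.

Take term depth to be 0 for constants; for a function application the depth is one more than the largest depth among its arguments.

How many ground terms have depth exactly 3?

59052

If N_k denotes the number of depth-≤k ground terms, the 3 constants give N_0 = 3, and each function symbol of arity r contributes N_{k-1}^r new terms at level k: N_k = 3 + N_{k-1} + N_{k-1}^2.
N_0 = 3
N_1 = 3 + 3 + 3^2 = 15
N_2 = 3 + 15 + 15^2 = 243
N_3 = 3 + 243 + 243^2 = 59295
Terms of depth exactly 3: N_3 − N_2 = 59295 − 243 = 59052.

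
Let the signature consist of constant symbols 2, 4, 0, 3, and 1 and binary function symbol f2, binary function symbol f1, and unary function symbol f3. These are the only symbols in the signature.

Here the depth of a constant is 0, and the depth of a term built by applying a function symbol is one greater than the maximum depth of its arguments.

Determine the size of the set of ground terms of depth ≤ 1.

Write N_k for the number of ground terms of depth ≤ k. A term of depth ≤ k is either a constant or a function symbol applied to arguments of depth ≤ k−1, so N_k = 5 + N_{k-1}^2 + N_{k-1}^2 + N_{k-1}.
N_0 = 5
N_1 = 5 + 5^2 + 5^2 + 5 = 60

60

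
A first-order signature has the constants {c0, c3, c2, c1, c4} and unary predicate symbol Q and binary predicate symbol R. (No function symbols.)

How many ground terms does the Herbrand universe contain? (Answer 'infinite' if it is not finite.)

5

There are no function symbols, so every ground term is one of the 5 constants.
The Herbrand universe is {c0, c3, c2, c1, c4}, which is finite with 5 elements.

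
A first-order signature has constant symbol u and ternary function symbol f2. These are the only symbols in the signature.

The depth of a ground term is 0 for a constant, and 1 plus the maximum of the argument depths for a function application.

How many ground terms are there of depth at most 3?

Write N_k for the number of ground terms of depth ≤ k. A term of depth ≤ k is either a constant or a function symbol applied to arguments of depth ≤ k−1, so N_k = 1 + N_{k-1}^3.
N_0 = 1
N_1 = 1 + 1^3 = 2
N_2 = 1 + 2^3 = 9
N_3 = 1 + 9^3 = 730

730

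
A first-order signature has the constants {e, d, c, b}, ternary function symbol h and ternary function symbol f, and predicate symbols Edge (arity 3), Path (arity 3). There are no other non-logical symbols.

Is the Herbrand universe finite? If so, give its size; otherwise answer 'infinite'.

The signature has at least one function symbol (h, arity 3) and at least one constant (e).
Iterating h gives infinitely many distinct ground terms: e, h(e, e, e), h(h(e, e, e), h(e, e, e), h(e, e, e)), ...
So the Herbrand universe is infinite.

infinite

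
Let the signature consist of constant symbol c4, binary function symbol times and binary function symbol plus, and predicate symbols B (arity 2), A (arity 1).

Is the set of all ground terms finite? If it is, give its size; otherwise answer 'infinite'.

The signature has at least one function symbol (times, arity 2) and at least one constant (c4).
Iterating times gives infinitely many distinct ground terms: c4, times(c4, c4), times(times(c4, c4), times(c4, c4)), ...
So the Herbrand universe is infinite.

infinite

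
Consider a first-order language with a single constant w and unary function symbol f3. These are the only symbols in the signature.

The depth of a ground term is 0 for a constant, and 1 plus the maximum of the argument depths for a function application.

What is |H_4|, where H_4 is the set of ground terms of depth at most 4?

Let N_k = |{terms of depth ≤ k}|. Then N_0 = 1 and N_k = 1 + N_{k-1} for k ≥ 1 (one summand per function symbol, arity giving the exponent).
N_0 = 1
N_1 = 1 + 1 = 2
N_2 = 1 + 2 = 3
N_3 = 1 + 3 = 4
N_4 = 1 + 4 = 5

5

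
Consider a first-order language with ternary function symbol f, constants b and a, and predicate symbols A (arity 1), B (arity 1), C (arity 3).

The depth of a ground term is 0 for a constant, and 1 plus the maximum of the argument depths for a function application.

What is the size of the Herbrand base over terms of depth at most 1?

1020

First count ground terms of depth ≤ 1.
If N_k denotes the number of depth-≤k ground terms, the 2 constants give N_0 = 2, and each function symbol of arity r contributes N_{k-1}^r new terms at level k: N_k = 2 + N_{k-1}^3.
N_0 = 2
N_1 = 2 + 2^3 = 10
So |H| = 10.
A ground atom is a predicate applied to a tuple of terms from H, so the count is the sum over predicates of |H|^arity:
  A: 10;  B: 10;  C: 10^3 = 1000
Total ground atoms: 10 + 10 + 1000 = 1020.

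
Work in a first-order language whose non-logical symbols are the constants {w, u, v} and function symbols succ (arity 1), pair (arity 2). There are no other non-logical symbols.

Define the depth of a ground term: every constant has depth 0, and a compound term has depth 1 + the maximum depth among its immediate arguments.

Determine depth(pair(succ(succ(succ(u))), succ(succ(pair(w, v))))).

4

depth(succ(u)) = 1 + depth(u) = 1 + 0 = 1
depth(succ(succ(u))) = 1 + depth(succ(u)) = 1 + 1 = 2
depth(succ(succ(succ(u)))) = 1 + depth(succ(succ(u))) = 1 + 2 = 3
depth(pair(w, v)) = 1 + max(0, 0) = 1
depth(succ(pair(w, v))) = 1 + depth(pair(w, v)) = 1 + 1 = 2
depth(succ(succ(pair(w, v)))) = 1 + depth(succ(pair(w, v))) = 1 + 2 = 3
depth(pair(succ(succ(succ(u))), succ(succ(pair(w, v))))) = 1 + max(3, 3) = 4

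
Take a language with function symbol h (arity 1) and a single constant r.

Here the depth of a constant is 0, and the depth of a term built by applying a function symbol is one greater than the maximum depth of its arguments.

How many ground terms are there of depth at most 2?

3

Let N_k = |{terms of depth ≤ k}|. Then N_0 = 1 and N_k = 1 + N_{k-1} for k ≥ 1 (one summand per function symbol, arity giving the exponent).
N_0 = 1
N_1 = 1 + 1 = 2
N_2 = 1 + 2 = 3
Explicitly: r, h(r), h(h(r)).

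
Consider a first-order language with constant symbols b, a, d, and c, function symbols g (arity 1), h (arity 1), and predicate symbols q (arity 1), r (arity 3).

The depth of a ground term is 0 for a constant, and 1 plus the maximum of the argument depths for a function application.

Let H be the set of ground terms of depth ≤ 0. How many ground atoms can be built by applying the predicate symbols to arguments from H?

68

First count ground terms of depth ≤ 0.
Let N_k count ground terms of depth at most k. Each non-constant term of depth ≤ k is some function symbol applied to depth-≤(k−1) arguments, giving N_k = 4 + N_{k-1} + N_{k-1}.
N_0 = 4
Explicitly: b, a, d, c.
So |H| = 4.
A ground atom is a predicate applied to a tuple of terms from H, so the count is the sum over predicates of |H|^arity:
  q: 4;  r: 4^3 = 64
Total ground atoms: 4 + 64 = 68.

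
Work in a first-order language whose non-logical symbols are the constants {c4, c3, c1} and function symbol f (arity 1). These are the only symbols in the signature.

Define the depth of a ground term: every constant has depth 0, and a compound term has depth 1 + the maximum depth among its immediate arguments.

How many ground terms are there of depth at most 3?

12

If N_k denotes the number of depth-≤k ground terms, the 3 constants give N_0 = 3, and each function symbol of arity r contributes N_{k-1}^r new terms at level k: N_k = 3 + N_{k-1}.
N_0 = 3
N_1 = 3 + 3 = 6
N_2 = 3 + 6 = 9
N_3 = 3 + 9 = 12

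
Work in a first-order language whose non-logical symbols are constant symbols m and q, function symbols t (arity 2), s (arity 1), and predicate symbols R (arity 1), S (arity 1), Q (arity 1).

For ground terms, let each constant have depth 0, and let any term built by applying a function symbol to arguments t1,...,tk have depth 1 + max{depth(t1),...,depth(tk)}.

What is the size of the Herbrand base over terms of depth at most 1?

24

First count ground terms of depth ≤ 1.
Let N_k count ground terms of depth at most k. Each non-constant term of depth ≤ k is some function symbol applied to depth-≤(k−1) arguments, giving N_k = 2 + N_{k-1}^2 + N_{k-1}.
N_0 = 2
N_1 = 2 + 2^2 + 2 = 8
Explicitly: m, q, t(m, m), t(m, q), t(q, m), t(q, q), s(m), s(q).
So |H| = 8.
For each predicate symbol, the number of ground atoms is |H| raised to its arity; summing:
  R: 8;  S: 8;  Q: 8
Total ground atoms: 8 + 8 + 8 = 24.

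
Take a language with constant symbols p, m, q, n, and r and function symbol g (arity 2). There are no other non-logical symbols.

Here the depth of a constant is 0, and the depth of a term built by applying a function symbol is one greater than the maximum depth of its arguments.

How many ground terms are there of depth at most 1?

30

Count level by level. With function symbols g/2, the terms of depth ≤ k are the 5 constants together with each function applied to depth-≤(k−1) tuples, so N_k = 5 + N_{k-1}^2.
N_0 = 5
N_1 = 5 + 5^2 = 30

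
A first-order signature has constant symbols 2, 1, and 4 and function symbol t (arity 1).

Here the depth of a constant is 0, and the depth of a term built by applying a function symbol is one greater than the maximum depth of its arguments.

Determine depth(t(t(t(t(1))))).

depth(t(1)) = 1 + depth(1) = 1 + 0 = 1
depth(t(t(1))) = 1 + depth(t(1)) = 1 + 1 = 2
depth(t(t(t(1)))) = 1 + depth(t(t(1))) = 1 + 2 = 3
depth(t(t(t(t(1))))) = 1 + depth(t(t(t(1)))) = 1 + 3 = 4

4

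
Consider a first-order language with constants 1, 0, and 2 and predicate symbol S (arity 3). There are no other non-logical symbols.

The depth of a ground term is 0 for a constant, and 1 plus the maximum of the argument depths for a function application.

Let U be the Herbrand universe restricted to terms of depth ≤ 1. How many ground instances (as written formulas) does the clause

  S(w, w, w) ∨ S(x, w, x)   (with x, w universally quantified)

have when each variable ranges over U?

Ground terms of depth ≤ 1:
  With no function symbols every ground term is a constant, so there are exactly 3 ground terms at every depth bound.
  N_0 = 3
  N_1 = 3
  Explicitly: 1, 0, 2.
So there are 3 ground terms available for substitution.
The clause has 2 distinct variables (x, w), each appearing in the body. In the free term algebra distinct substitutions yield syntactically distinct ground instances.
Number of ground instances = 3^2 = 9.

9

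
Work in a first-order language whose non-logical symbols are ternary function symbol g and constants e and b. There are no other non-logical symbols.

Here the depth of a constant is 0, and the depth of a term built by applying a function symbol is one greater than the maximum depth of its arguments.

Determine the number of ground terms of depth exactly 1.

Write N_k for the number of ground terms of depth ≤ k. A term of depth ≤ k is either a constant or a function symbol applied to arguments of depth ≤ k−1, so N_k = 2 + N_{k-1}^3.
N_0 = 2
N_1 = 2 + 2^3 = 10
Terms of depth exactly 1: N_1 − N_0 = 10 − 2 = 8.

8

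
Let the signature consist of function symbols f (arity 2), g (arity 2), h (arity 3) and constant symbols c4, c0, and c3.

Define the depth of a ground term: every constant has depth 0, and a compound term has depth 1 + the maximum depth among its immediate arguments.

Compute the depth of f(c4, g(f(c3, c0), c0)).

depth(f(c3, c0)) = 1 + max(0, 0) = 1
depth(g(f(c3, c0), c0)) = 1 + max(1, 0) = 2
depth(f(c4, g(f(c3, c0), c0))) = 1 + max(0, 2) = 3

3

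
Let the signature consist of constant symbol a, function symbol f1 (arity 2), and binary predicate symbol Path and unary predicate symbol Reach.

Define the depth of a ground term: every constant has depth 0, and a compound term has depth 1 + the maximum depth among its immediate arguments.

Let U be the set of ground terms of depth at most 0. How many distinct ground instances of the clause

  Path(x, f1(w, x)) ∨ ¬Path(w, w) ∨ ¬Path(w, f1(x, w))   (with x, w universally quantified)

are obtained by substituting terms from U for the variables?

1

Ground terms of depth ≤ 0:
  Write N_k for the number of ground terms of depth ≤ k. A term of depth ≤ k is either a constant or a function symbol applied to arguments of depth ≤ k−1, so N_k = 1 + N_{k-1}^2.
  N_0 = 1
  Explicitly: a.
So there is exactly 1 ground term available for substitution.
The body mentions every one of the 2 quantified variables; since ground terms form a free algebra, no two substitutions collapse to the same formula.
Number of ground instances = 1^2 = 1.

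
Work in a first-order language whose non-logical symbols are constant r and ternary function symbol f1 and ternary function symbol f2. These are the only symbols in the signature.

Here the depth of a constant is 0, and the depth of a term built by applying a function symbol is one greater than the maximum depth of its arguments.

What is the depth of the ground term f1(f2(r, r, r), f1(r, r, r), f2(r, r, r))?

depth(f2(r, r, r)) = 1 + max(0, 0, 0) = 1
depth(f1(r, r, r)) = 1 + max(0, 0, 0) = 1
depth(f1(f2(r, r, r), f1(r, r, r), f2(r, r, r))) = 1 + max(1, 1, 1) = 2

2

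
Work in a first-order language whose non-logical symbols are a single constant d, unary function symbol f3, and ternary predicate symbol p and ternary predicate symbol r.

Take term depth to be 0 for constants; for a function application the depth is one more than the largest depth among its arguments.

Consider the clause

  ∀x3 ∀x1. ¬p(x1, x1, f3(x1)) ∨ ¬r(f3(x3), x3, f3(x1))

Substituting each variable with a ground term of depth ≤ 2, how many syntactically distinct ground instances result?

9

Ground terms of depth ≤ 2:
  Let N_k count ground terms of depth at most k. Each non-constant term of depth ≤ k is some function symbol applied to depth-≤(k−1) arguments, giving N_k = 1 + N_{k-1}.
  N_0 = 1
  N_1 = 1 + 1 = 2
  N_2 = 1 + 2 = 3
  Explicitly: d, f3(d), f3(f3(d)).
So there are 3 ground terms available for substitution.
The clause has 2 distinct variables (x3, x1), each appearing in the body. In the free term algebra distinct substitutions yield syntactically distinct ground instances.
Number of ground instances = 3^2 = 9.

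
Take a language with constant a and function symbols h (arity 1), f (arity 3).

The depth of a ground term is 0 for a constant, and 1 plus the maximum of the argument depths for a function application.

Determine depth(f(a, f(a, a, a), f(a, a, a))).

depth(f(a, a, a)) = 1 + max(0, 0, 0) = 1
depth(f(a, f(a, a, a), f(a, a, a))) = 1 + max(0, 1, 1) = 2

2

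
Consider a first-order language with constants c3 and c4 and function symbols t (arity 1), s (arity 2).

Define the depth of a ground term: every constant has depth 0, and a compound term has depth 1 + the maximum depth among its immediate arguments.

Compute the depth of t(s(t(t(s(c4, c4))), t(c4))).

5

depth(s(c4, c4)) = 1 + max(0, 0) = 1
depth(t(s(c4, c4))) = 1 + depth(s(c4, c4)) = 1 + 1 = 2
depth(t(t(s(c4, c4)))) = 1 + depth(t(s(c4, c4))) = 1 + 2 = 3
depth(t(c4)) = 1 + depth(c4) = 1 + 0 = 1
depth(s(t(t(s(c4, c4))), t(c4))) = 1 + max(3, 1) = 4
depth(t(s(t(t(s(c4, c4))), t(c4)))) = 1 + depth(s(t(t(s(c4, c4))), t(c4))) = 1 + 4 = 5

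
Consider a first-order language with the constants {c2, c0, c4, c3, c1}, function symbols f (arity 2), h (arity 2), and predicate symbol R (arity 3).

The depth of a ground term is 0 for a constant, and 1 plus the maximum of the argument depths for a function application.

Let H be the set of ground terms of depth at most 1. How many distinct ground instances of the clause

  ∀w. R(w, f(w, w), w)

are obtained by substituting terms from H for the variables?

Ground terms of depth ≤ 1:
  Let N_k count ground terms of depth at most k. Each non-constant term of depth ≤ k is some function symbol applied to depth-≤(k−1) arguments, giving N_k = 5 + N_{k-1}^2 + N_{k-1}^2.
  N_0 = 5
  N_1 = 5 + 5^2 + 5^2 = 55
So there are 55 ground terms available for substitution.
The body mentions the single quantified variable w; since ground terms form a free algebra, no two substitutions collapse to the same formula.
Number of ground instances = 55.

55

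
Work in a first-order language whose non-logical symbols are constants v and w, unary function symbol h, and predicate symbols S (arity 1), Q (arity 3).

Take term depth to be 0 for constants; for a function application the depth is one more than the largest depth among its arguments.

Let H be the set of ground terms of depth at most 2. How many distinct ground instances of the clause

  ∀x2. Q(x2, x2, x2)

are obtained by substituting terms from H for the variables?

6

Ground terms of depth ≤ 2:
  Let N_k = |{terms of depth ≤ k}|. Then N_0 = 2 and N_k = 2 + N_{k-1} for k ≥ 1 (one summand per function symbol, arity giving the exponent).
  N_0 = 2
  N_1 = 2 + 2 = 4
  N_2 = 2 + 4 = 6
  Explicitly: v, w, h(v), h(w), h(h(v)), h(h(w)).
So there are 6 ground terms available for substitution.
The clause has 1 distinct variable (x2), which appears in the body. In the free term algebra distinct substitutions yield syntactically distinct ground instances.
Number of ground instances = 6.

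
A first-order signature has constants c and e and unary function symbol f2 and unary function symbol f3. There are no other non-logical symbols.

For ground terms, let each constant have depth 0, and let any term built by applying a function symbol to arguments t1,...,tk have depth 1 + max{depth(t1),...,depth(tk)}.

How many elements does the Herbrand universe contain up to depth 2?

14

Let N_k count ground terms of depth at most k. Each non-constant term of depth ≤ k is some function symbol applied to depth-≤(k−1) arguments, giving N_k = 2 + N_{k-1} + N_{k-1}.
N_0 = 2
N_1 = 2 + 2 + 2 = 6
N_2 = 2 + 6 + 6 = 14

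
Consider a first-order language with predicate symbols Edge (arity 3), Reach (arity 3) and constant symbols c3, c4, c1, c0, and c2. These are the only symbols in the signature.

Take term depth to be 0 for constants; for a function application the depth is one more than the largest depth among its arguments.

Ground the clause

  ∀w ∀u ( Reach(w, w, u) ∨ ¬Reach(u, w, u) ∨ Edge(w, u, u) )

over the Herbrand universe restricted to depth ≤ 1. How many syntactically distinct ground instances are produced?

Ground terms of depth ≤ 1:
  With no function symbols every ground term is a constant, so there are exactly 5 ground terms at every depth bound.
  N_0 = 5
  N_1 = 5
So there are 5 ground terms available for substitution.
Each of w, u ranges independently over the available ground terms, and distinct assignments produce distinct instances.
Number of ground instances = 5^2 = 25.

25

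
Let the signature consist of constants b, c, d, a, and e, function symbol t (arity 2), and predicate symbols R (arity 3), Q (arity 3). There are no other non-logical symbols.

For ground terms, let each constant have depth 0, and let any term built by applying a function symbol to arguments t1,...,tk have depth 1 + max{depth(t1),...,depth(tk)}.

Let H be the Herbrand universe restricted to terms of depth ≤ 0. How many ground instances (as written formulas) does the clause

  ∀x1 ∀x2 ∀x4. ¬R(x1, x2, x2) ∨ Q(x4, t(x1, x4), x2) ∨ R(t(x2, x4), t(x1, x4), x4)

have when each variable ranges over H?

125

Ground terms of depth ≤ 0:
  Let N_k count ground terms of depth at most k. Each non-constant term of depth ≤ k is some function symbol applied to depth-≤(k−1) arguments, giving N_k = 5 + N_{k-1}^2.
  N_0 = 5
  Explicitly: b, c, d, a, e.
So there are 5 ground terms available for substitution.
The body mentions every one of the 3 quantified variables; since ground terms form a free algebra, no two substitutions collapse to the same formula.
Number of ground instances = 5^3 = 125.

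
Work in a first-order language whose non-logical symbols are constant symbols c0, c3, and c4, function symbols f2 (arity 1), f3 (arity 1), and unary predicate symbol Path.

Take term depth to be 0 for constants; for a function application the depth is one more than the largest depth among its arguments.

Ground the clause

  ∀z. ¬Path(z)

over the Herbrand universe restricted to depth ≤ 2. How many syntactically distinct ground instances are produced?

Ground terms of depth ≤ 2:
  If N_k denotes the number of depth-≤k ground terms, the 3 constants give N_0 = 3, and each function symbol of arity r contributes N_{k-1}^r new terms at level k: N_k = 3 + N_{k-1} + N_{k-1}.
  N_0 = 3
  N_1 = 3 + 3 + 3 = 9
  N_2 = 3 + 9 + 9 = 21
So there are 21 ground terms available for substitution.
The body mentions the single quantified variable z; since ground terms form a free algebra, no two substitutions collapse to the same formula.
Number of ground instances = 21.

21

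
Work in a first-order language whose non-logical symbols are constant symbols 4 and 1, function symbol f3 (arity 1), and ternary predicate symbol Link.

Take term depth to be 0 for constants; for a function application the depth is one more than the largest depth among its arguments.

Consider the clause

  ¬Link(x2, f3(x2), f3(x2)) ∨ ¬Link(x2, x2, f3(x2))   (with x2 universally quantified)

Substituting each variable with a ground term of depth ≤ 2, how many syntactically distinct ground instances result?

6

Ground terms of depth ≤ 2:
  Let N_k count ground terms of depth at most k. Each non-constant term of depth ≤ k is some function symbol applied to depth-≤(k−1) arguments, giving N_k = 2 + N_{k-1}.
  N_0 = 2
  N_1 = 2 + 2 = 4
  N_2 = 2 + 4 = 6
  Explicitly: 4, 1, f3(4), f3(1), f3(f3(4)), f3(f3(1)).
So there are 6 ground terms available for substitution.
The clause has 1 distinct variable (x2), which appears in the body. In the free term algebra distinct substitutions yield syntactically distinct ground instances.
Number of ground instances = 6.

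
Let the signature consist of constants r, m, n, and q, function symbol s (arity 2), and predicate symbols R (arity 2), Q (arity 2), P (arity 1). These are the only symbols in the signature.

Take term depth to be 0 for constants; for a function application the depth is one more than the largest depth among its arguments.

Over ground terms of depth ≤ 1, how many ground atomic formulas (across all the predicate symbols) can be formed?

820

First count ground terms of depth ≤ 1.
Let N_k count ground terms of depth at most k. Each non-constant term of depth ≤ k is some function symbol applied to depth-≤(k−1) arguments, giving N_k = 4 + N_{k-1}^2.
N_0 = 4
N_1 = 4 + 4^2 = 20
So |H| = 20.
Each predicate of arity r yields |H|^r ground atoms (one per choice of an r-tuple from H):
  R: 20^2 = 400;  Q: 20^2 = 400;  P: 20
Total ground atoms: 400 + 400 + 20 = 820.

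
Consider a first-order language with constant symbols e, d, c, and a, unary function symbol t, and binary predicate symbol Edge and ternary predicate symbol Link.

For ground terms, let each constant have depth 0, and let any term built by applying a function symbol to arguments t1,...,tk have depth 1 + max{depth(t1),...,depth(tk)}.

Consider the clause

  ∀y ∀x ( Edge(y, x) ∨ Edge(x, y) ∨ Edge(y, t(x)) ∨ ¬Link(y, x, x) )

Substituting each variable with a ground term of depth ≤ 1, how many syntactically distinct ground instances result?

Ground terms of depth ≤ 1:
  Let N_k count ground terms of depth at most k. Each non-constant term of depth ≤ k is some function symbol applied to depth-≤(k−1) arguments, giving N_k = 4 + N_{k-1}.
  N_0 = 4
  N_1 = 4 + 4 = 8
  Explicitly: e, d, c, a, t(e), t(d), t(c), t(a).
So there are 8 ground terms available for substitution.
Each of y, x ranges independently over the available ground terms, and distinct assignments produce distinct instances.
Number of ground instances = 8^2 = 64.

64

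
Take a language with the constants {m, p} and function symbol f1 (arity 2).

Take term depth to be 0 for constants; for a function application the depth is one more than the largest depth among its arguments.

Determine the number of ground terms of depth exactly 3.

Write N_k for the number of ground terms of depth ≤ k. A term of depth ≤ k is either a constant or a function symbol applied to arguments of depth ≤ k−1, so N_k = 2 + N_{k-1}^2.
N_0 = 2
N_1 = 2 + 2^2 = 6
N_2 = 2 + 6^2 = 38
N_3 = 2 + 38^2 = 1446
Terms of depth exactly 3: N_3 − N_2 = 1446 − 38 = 1408.

1408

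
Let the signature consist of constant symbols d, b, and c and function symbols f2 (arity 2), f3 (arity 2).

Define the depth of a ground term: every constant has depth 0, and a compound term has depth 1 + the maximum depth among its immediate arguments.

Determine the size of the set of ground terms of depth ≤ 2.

Let N_k count ground terms of depth at most k. Each non-constant term of depth ≤ k is some function symbol applied to depth-≤(k−1) arguments, giving N_k = 3 + N_{k-1}^2 + N_{k-1}^2.
N_0 = 3
N_1 = 3 + 3^2 + 3^2 = 21
N_2 = 3 + 21^2 + 21^2 = 885

885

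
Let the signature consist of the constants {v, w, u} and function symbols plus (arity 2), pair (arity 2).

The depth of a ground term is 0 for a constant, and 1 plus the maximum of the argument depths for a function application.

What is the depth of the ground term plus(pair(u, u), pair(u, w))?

2

depth(pair(u, u)) = 1 + max(0, 0) = 1
depth(pair(u, w)) = 1 + max(0, 0) = 1
depth(plus(pair(u, u), pair(u, w))) = 1 + max(1, 1) = 2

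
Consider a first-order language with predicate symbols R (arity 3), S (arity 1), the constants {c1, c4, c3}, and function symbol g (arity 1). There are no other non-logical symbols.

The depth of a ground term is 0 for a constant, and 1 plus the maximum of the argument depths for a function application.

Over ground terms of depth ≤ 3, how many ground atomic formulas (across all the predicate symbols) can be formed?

First count ground terms of depth ≤ 3.
Let N_k count ground terms of depth at most k. Each non-constant term of depth ≤ k is some function symbol applied to depth-≤(k−1) arguments, giving N_k = 3 + N_{k-1}.
N_0 = 3
N_1 = 3 + 3 = 6
N_2 = 3 + 6 = 9
N_3 = 3 + 9 = 12
So |H| = 12.
For each predicate symbol, the number of ground atoms is |H| raised to its arity; summing:
  R: 12^3 = 1728;  S: 12
Total ground atoms: 1728 + 12 = 1740.

1740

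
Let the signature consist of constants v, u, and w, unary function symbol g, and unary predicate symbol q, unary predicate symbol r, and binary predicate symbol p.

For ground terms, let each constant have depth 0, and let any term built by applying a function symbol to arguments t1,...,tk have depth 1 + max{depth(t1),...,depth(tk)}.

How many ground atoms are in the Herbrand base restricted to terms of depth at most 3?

First count ground terms of depth ≤ 3.
Let N_k count ground terms of depth at most k. Each non-constant term of depth ≤ k is some function symbol applied to depth-≤(k−1) arguments, giving N_k = 3 + N_{k-1}.
N_0 = 3
N_1 = 3 + 3 = 6
N_2 = 3 + 6 = 9
N_3 = 3 + 9 = 12
So |H| = 12.
Ground atoms are formed by filling each argument slot of a predicate with a term from H, so an r-ary predicate gives |H|^r atoms:
  q: 12;  r: 12;  p: 12^2 = 144
Total ground atoms: 12 + 12 + 144 = 168.

168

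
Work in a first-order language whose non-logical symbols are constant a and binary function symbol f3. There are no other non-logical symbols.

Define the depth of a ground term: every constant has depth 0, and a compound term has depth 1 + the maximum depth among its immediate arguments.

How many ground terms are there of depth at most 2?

Count level by level. With function symbols f3/2, the terms of depth ≤ k are the 1 constant together with each function applied to depth-≤(k−1) tuples, so N_k = 1 + N_{k-1}^2.
N_0 = 1
N_1 = 1 + 1^2 = 2
N_2 = 1 + 2^2 = 5

5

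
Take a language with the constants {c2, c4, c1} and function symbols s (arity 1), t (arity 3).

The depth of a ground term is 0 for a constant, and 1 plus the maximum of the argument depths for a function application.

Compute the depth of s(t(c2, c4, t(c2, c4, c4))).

3

depth(t(c2, c4, c4)) = 1 + max(0, 0, 0) = 1
depth(t(c2, c4, t(c2, c4, c4))) = 1 + max(0, 0, 1) = 2
depth(s(t(c2, c4, t(c2, c4, c4)))) = 1 + depth(t(c2, c4, t(c2, c4, c4))) = 1 + 2 = 3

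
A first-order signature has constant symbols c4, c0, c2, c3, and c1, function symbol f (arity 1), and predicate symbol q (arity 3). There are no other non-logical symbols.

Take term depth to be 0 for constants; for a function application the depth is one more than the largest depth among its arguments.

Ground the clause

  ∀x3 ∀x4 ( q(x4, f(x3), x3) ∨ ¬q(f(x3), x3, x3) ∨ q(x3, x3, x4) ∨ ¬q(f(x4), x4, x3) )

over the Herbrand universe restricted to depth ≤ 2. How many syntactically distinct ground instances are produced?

225

Ground terms of depth ≤ 2:
  Write N_k for the number of ground terms of depth ≤ k. A term of depth ≤ k is either a constant or a function symbol applied to arguments of depth ≤ k−1, so N_k = 5 + N_{k-1}.
  N_0 = 5
  N_1 = 5 + 5 = 10
  N_2 = 5 + 10 = 15
So there are 15 ground terms available for substitution.
The clause has 2 distinct variables (x3, x4), each appearing in the body. In the free term algebra distinct substitutions yield syntactically distinct ground instances.
Number of ground instances = 15^2 = 225.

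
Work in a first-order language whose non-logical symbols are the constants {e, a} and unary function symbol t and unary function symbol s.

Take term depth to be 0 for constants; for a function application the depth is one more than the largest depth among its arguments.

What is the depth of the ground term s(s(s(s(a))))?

4

depth(s(a)) = 1 + depth(a) = 1 + 0 = 1
depth(s(s(a))) = 1 + depth(s(a)) = 1 + 1 = 2
depth(s(s(s(a)))) = 1 + depth(s(s(a))) = 1 + 2 = 3
depth(s(s(s(s(a))))) = 1 + depth(s(s(s(a)))) = 1 + 3 = 4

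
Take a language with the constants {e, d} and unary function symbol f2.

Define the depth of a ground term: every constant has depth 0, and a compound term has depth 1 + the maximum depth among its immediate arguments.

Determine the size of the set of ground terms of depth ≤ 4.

10

Let N_k count ground terms of depth at most k. Each non-constant term of depth ≤ k is some function symbol applied to depth-≤(k−1) arguments, giving N_k = 2 + N_{k-1}.
N_0 = 2
N_1 = 2 + 2 = 4
N_2 = 2 + 4 = 6
N_3 = 2 + 6 = 8
N_4 = 2 + 8 = 10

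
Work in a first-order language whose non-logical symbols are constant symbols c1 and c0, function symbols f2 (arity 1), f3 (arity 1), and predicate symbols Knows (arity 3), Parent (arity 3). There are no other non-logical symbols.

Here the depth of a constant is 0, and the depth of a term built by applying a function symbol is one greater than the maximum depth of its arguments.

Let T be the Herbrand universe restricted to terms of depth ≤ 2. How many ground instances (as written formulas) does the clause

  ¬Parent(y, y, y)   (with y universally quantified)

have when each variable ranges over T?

14

Ground terms of depth ≤ 2:
  If N_k denotes the number of depth-≤k ground terms, the 2 constants give N_0 = 2, and each function symbol of arity r contributes N_{k-1}^r new terms at level k: N_k = 2 + N_{k-1} + N_{k-1}.
  N_0 = 2
  N_1 = 2 + 2 + 2 = 6
  N_2 = 2 + 6 + 6 = 14
So there are 14 ground terms available for substitution.
The variable y ranges independently over the available ground terms, and distinct assignments produce distinct instances.
Number of ground instances = 14.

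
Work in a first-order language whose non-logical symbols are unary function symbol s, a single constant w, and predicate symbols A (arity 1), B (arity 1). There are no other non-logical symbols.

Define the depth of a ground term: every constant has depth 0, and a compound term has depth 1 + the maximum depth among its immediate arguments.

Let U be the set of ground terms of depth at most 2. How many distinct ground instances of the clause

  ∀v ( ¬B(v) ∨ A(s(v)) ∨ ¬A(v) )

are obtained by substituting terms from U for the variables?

Ground terms of depth ≤ 2:
  Write N_k for the number of ground terms of depth ≤ k. A term of depth ≤ k is either a constant or a function symbol applied to arguments of depth ≤ k−1, so N_k = 1 + N_{k-1}.
  N_0 = 1
  N_1 = 1 + 1 = 2
  N_2 = 1 + 2 = 3
  Explicitly: w, s(w), s(s(w)).
So there are 3 ground terms available for substitution.
There is 1 variable to instantiate (v),  occurring in at least one literal, so different choices give different ground instances.
Number of ground instances = 3.

3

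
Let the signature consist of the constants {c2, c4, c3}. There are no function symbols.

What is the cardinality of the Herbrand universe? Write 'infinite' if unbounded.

3

There are no function symbols, so every ground term is one of the 3 constants.
The Herbrand universe is {c2, c4, c3}, which is finite with 3 elements.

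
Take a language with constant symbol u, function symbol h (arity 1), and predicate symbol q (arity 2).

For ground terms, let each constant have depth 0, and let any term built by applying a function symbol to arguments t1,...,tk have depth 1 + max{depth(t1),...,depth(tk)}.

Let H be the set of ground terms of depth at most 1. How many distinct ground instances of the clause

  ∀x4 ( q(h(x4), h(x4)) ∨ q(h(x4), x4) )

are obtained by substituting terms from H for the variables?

2

Ground terms of depth ≤ 1:
  Count level by level. With function symbols h/1, the terms of depth ≤ k are the 1 constant together with each function applied to depth-≤(k−1) tuples, so N_k = 1 + N_{k-1}.
  N_0 = 1
  N_1 = 1 + 1 = 2
  Explicitly: u, h(u).
So there are 2 ground terms available for substitution.
The clause has 1 distinct variable (x4), which appears in the body. In the free term algebra distinct substitutions yield syntactically distinct ground instances.
Number of ground instances = 2.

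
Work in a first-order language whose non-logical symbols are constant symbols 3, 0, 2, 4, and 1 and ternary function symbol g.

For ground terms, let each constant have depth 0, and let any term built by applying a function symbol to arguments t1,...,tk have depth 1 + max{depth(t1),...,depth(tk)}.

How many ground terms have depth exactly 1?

125

Write N_k for the number of ground terms of depth ≤ k. A term of depth ≤ k is either a constant or a function symbol applied to arguments of depth ≤ k−1, so N_k = 5 + N_{k-1}^3.
N_0 = 5
N_1 = 5 + 5^3 = 130
Terms of depth exactly 1: N_1 − N_0 = 130 − 5 = 125.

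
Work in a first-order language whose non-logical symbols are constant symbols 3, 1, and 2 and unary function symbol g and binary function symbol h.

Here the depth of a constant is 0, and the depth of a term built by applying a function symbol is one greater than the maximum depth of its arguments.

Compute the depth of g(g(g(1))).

3

depth(g(1)) = 1 + depth(1) = 1 + 0 = 1
depth(g(g(1))) = 1 + depth(g(1)) = 1 + 1 = 2
depth(g(g(g(1)))) = 1 + depth(g(g(1))) = 1 + 2 = 3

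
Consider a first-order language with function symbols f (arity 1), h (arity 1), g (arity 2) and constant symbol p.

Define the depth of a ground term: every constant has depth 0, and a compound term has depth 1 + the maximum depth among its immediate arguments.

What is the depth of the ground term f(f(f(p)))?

depth(f(p)) = 1 + depth(p) = 1 + 0 = 1
depth(f(f(p))) = 1 + depth(f(p)) = 1 + 1 = 2
depth(f(f(f(p)))) = 1 + depth(f(f(p))) = 1 + 2 = 3

3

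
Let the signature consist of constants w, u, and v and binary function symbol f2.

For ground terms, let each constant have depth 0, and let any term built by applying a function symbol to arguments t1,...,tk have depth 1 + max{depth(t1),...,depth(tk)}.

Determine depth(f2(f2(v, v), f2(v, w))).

2

depth(f2(v, v)) = 1 + max(0, 0) = 1
depth(f2(v, w)) = 1 + max(0, 0) = 1
depth(f2(f2(v, v), f2(v, w))) = 1 + max(1, 1) = 2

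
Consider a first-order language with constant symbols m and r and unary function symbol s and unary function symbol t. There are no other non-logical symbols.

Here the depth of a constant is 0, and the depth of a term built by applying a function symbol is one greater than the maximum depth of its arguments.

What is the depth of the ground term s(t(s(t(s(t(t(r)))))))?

7

depth(t(r)) = 1 + depth(r) = 1 + 0 = 1
depth(t(t(r))) = 1 + depth(t(r)) = 1 + 1 = 2
depth(s(t(t(r)))) = 1 + depth(t(t(r))) = 1 + 2 = 3
depth(t(s(t(t(r))))) = 1 + depth(s(t(t(r)))) = 1 + 3 = 4
depth(s(t(s(t(t(r)))))) = 1 + depth(t(s(t(t(r))))) = 1 + 4 = 5
depth(t(s(t(s(t(t(r))))))) = 1 + depth(s(t(s(t(t(r)))))) = 1 + 5 = 6
depth(s(t(s(t(s(t(t(r)))))))) = 1 + depth(t(s(t(s(t(t(r))))))) = 1 + 6 = 7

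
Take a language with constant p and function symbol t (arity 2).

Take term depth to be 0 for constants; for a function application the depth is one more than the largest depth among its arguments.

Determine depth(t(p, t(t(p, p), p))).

depth(t(p, p)) = 1 + max(0, 0) = 1
depth(t(t(p, p), p)) = 1 + max(1, 0) = 2
depth(t(p, t(t(p, p), p))) = 1 + max(0, 2) = 3

3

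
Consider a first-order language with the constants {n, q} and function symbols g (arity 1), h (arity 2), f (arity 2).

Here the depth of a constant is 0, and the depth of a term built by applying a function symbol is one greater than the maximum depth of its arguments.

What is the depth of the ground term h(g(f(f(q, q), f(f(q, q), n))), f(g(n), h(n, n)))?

5

depth(f(q, q)) = 1 + max(0, 0) = 1
depth(f(f(q, q), n)) = 1 + max(1, 0) = 2
depth(f(f(q, q), f(f(q, q), n))) = 1 + max(1, 2) = 3
depth(g(f(f(q, q), f(f(q, q), n)))) = 1 + depth(f(f(q, q), f(f(q, q), n))) = 1 + 3 = 4
depth(g(n)) = 1 + depth(n) = 1 + 0 = 1
depth(h(n, n)) = 1 + max(0, 0) = 1
depth(f(g(n), h(n, n))) = 1 + max(1, 1) = 2
depth(h(g(f(f(q, q), f(f(q, q), n))), f(g(n), h(n, n)))) = 1 + max(4, 2) = 5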